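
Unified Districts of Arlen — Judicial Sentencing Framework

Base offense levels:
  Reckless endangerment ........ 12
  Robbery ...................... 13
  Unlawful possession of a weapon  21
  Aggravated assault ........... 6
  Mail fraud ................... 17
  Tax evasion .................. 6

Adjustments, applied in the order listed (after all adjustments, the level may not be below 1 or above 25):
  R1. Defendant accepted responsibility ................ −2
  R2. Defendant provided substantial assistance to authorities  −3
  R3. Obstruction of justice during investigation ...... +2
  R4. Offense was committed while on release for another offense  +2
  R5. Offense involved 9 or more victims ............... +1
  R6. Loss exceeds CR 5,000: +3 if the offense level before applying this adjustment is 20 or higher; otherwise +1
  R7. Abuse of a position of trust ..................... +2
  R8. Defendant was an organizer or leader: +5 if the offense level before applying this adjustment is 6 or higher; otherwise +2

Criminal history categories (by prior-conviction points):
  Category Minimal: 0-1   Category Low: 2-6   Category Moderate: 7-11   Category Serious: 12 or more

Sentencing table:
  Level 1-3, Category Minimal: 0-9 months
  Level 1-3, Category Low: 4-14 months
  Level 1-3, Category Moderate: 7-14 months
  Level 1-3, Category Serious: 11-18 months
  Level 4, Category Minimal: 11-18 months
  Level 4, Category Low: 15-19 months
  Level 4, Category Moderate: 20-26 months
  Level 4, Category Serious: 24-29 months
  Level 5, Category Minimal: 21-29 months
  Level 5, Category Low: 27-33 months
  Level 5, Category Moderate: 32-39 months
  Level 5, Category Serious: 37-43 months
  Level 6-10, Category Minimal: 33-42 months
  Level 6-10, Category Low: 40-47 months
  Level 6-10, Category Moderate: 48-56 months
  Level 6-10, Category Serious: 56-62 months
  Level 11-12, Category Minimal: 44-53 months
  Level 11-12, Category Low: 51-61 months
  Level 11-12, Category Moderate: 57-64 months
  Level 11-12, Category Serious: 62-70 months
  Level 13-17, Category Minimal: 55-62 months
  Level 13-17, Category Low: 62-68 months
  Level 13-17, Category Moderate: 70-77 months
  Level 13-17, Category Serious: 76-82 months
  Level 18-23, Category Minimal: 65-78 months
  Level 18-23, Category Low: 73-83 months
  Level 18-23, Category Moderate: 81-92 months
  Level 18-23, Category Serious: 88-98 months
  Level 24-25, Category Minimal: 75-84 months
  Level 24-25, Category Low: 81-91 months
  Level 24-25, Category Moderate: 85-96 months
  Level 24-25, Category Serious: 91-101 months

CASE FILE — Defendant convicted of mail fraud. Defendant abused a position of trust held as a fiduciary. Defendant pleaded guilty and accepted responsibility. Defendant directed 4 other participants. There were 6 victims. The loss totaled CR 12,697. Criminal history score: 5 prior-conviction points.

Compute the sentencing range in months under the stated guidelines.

73-83 months

Base offense level for mail fraud: 17.
R1 applies: 17 − 2 = 15.
R5 does not apply.
R6 applies (level before this adjustment is 15 < 20, so +1): 15 + 1 = 16.
R7 applies: 16 + 2 = 18.
R8 applies (level before this adjustment is 18 ≥ 6, so +5): 18 + 5 = 23.
Final offense level: 23.
Criminal history: 5 prior points → Category Low (2-6).
Level 23 falls in the 18-23 band.
Grid: Level 18-23 × Category Low = 73-83 months.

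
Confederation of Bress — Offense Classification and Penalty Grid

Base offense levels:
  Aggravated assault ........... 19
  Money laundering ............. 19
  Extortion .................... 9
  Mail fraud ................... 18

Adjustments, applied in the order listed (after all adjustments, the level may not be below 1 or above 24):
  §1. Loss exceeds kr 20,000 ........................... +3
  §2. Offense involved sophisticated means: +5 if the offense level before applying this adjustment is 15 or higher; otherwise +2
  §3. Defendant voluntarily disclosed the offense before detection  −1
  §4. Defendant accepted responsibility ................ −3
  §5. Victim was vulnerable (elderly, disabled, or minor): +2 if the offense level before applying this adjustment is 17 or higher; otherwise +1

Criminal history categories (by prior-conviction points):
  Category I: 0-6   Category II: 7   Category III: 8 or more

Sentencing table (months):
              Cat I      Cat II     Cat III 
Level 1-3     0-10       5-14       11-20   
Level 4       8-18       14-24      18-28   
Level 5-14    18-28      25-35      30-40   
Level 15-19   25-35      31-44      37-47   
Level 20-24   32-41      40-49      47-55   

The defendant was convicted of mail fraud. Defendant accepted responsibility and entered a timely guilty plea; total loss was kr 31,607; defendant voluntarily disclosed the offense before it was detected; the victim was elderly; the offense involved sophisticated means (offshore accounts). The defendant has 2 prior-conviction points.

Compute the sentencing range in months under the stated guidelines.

Base offense level for mail fraud: 18.
§1 applies: 18 + 3 = 21.
§2 applies (level before this adjustment is 21 ≥ 15, so +5): 21 + 5 = 26.
§3 applies: 26 − 1 = 25.
§4 applies: 25 − 3 = 22.
§5 applies (level before this adjustment is 22 ≥ 17, so +2): 22 + 2 = 24.
Final offense level: 24.
Criminal history: 2 prior points → Category I (0-6).
Level 24 falls in the 20-24 band.
Grid: Level 20-24 × Category I = 32-41 months.

32-41 months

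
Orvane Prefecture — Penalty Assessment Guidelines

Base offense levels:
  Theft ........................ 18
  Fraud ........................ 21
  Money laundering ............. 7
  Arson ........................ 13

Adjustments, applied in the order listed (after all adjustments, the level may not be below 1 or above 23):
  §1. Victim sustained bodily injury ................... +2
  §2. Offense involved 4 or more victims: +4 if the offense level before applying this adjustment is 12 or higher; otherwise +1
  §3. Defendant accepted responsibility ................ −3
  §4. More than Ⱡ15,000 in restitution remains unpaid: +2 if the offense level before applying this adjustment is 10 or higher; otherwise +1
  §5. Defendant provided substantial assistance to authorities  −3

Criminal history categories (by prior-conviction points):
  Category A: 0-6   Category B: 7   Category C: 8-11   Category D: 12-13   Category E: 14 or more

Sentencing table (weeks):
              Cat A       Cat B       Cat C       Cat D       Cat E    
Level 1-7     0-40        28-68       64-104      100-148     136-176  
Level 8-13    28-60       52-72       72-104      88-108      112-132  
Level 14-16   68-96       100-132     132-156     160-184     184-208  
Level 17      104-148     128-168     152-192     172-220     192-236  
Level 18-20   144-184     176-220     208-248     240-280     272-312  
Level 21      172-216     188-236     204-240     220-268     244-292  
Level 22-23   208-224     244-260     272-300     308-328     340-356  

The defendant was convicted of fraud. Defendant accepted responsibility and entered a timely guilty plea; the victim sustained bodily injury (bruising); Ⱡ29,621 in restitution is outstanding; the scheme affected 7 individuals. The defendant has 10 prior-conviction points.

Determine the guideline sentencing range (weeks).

272-300 weeks

Base offense level for fraud: 21.
§1 applies: 21 + 2 = 23.
§2 applies (level before this adjustment is 23 ≥ 12, so +4): 23 + 4 = 27.
§3 applies: 27 − 3 = 24.
§4 applies (level before this adjustment is 24 ≥ 10, so +2): 24 + 2 = 26.
Level 26 exceeds the maximum of 23; capped at 23.
Final offense level: 23.
Criminal history: 10 prior points → Category C (8-11).
Level 23 falls in the 22-23 band.
Grid: Level 22-23 × Category C = 272-300 weeks.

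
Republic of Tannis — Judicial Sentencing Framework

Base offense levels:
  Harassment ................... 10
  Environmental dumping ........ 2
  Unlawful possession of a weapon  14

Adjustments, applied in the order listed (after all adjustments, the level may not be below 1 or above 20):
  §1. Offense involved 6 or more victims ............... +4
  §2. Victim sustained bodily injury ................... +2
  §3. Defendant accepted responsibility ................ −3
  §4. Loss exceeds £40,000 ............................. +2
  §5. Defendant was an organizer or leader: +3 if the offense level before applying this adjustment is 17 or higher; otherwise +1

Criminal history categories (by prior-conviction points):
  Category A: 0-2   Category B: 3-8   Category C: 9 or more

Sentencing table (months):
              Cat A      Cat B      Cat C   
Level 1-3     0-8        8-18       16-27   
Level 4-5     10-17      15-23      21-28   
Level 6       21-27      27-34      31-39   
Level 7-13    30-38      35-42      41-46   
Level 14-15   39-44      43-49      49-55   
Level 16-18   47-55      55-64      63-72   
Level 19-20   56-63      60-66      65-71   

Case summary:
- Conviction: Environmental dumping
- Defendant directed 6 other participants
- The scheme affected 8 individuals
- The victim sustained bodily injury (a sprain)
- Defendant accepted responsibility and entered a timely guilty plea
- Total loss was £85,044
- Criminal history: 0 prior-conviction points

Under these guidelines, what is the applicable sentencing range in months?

30-38 months

Base offense level for environmental dumping: 2.
§1 applies: 2 + 4 = 6.
§2 applies: 6 + 2 = 8.
§3 applies: 8 − 3 = 5.
§4 applies: 5 + 2 = 7.
§5 applies (level before this adjustment is 7 < 17, so +1): 7 + 1 = 8.
Final offense level: 8.
Criminal history: 0 prior points → Category A (0-2).
Level 8 falls in the 7-13 band.
Grid: Level 7-13 × Category A = 30-38 months.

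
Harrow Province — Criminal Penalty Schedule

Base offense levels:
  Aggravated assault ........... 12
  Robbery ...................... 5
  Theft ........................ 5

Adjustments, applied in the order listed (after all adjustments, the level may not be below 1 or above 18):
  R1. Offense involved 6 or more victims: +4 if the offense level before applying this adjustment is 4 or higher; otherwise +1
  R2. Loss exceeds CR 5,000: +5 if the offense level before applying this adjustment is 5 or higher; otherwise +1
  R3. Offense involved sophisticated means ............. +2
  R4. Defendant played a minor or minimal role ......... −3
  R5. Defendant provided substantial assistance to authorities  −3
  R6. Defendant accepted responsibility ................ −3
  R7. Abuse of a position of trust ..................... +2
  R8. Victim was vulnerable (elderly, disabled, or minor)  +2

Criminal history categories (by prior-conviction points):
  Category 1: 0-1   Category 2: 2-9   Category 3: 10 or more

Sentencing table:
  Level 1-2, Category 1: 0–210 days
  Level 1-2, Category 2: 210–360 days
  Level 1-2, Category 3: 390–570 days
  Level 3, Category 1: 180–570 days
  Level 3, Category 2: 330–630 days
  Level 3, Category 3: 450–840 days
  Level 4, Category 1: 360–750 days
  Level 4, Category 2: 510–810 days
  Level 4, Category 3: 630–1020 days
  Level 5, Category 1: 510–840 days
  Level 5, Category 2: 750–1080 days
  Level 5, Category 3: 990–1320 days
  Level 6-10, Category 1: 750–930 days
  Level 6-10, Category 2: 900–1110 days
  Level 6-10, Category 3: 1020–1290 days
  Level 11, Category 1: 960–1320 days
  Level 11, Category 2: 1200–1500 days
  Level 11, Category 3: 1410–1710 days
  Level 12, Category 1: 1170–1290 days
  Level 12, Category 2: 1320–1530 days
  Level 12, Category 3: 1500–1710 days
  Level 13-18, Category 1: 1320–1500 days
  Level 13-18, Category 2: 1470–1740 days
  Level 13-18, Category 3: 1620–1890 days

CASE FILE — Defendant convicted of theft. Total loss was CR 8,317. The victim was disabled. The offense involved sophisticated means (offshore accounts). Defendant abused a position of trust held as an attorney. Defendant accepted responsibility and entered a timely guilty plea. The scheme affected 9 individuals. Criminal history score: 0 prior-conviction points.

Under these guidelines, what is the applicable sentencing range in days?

1320-1500 days

Base offense level for theft: 5.
R1 applies (level before this adjustment is 5 ≥ 4, so +4): 5 + 4 = 9.
R2 applies (level before this adjustment is 9 ≥ 5, so +5): 9 + 5 = 14.
R3 applies: 14 + 2 = 16.
R5 does not apply.
R6 applies: 16 − 3 = 13.
R7 applies: 13 + 2 = 15.
R8 applies: 15 + 2 = 17.
Final offense level: 17.
Criminal history: 0 prior points → Category 1 (0-1).
Level 17 falls in the 13-18 band.
Grid: Level 13-18 × Category 1 = 1320-1500 days.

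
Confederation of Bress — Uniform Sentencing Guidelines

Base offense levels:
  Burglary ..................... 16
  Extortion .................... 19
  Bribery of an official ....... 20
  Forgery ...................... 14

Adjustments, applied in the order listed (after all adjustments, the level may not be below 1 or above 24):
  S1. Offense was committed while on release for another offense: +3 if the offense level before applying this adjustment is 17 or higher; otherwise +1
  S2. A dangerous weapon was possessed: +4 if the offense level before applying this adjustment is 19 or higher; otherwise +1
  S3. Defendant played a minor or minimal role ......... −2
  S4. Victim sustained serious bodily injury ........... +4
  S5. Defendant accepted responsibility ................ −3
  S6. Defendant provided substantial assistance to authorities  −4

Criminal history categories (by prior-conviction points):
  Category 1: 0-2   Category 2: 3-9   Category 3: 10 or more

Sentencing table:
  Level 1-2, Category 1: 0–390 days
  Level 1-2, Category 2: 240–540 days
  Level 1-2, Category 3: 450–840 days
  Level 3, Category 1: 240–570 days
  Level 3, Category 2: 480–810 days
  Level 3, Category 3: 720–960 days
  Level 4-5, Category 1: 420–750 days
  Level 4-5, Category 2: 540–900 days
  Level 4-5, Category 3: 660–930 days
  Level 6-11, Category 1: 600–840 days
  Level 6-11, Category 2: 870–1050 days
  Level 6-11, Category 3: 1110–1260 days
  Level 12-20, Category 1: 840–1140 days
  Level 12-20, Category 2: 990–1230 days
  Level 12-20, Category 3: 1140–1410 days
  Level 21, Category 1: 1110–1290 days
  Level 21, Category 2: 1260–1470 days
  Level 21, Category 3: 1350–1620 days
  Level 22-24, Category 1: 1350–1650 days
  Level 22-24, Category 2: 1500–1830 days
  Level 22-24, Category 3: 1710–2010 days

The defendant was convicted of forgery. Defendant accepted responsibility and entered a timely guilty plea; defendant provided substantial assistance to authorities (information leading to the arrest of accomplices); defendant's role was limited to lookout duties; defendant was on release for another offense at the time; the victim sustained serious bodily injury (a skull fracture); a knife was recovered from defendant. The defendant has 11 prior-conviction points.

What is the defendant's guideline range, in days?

1110-1260 days

Base offense level for forgery: 14.
S1 applies (level before this adjustment is 14 < 17, so +1): 14 + 1 = 15.
S2 applies (level before this adjustment is 15 < 19, so +1): 15 + 1 = 16.
S3 applies: 16 − 2 = 14.
S4 applies: 14 + 4 = 18.
S5 applies: 18 − 3 = 15.
S6 applies: 15 − 4 = 11.
Final offense level: 11.
Criminal history: 11 prior points → Category 3 (10+).
Level 11 falls in the 6-11 band.
Grid: Level 6-11 × Category 3 = 1110-1260 days.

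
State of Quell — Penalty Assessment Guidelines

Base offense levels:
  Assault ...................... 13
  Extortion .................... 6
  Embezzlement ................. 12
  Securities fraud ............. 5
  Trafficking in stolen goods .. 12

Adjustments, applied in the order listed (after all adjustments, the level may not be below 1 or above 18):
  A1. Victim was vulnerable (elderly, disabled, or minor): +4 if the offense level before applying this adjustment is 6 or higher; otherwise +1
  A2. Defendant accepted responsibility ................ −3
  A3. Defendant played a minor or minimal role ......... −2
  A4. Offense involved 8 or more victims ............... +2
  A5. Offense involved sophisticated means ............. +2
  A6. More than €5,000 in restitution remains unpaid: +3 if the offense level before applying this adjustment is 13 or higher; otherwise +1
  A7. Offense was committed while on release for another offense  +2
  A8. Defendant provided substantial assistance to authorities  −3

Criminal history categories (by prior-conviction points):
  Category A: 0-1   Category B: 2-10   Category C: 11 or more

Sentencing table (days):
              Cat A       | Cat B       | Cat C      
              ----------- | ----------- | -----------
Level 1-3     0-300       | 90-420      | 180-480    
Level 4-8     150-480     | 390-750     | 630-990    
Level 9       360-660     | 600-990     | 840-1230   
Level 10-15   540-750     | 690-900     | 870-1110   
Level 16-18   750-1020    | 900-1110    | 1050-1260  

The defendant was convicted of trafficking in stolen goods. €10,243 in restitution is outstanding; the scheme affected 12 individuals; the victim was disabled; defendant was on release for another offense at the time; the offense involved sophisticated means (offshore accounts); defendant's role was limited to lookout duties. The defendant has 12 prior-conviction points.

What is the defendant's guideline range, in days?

Base offense level for trafficking in stolen goods: 12.
A1 applies (level before this adjustment is 12 ≥ 6, so +4): 12 + 4 = 16.
A2 does not apply.
A3 applies: 16 − 2 = 14.
A4 applies: 14 + 2 = 16.
A5 applies: 16 + 2 = 18.
A6 applies (level before this adjustment is 18 ≥ 13, so +3): 18 + 3 = 21.
A7 applies: 21 + 2 = 23.
Level 23 exceeds the maximum of 18; capped at 18.
Final offense level: 18.
Criminal history: 12 prior points → Category C (11+).
Level 18 falls in the 16-18 band.
Grid: Level 16-18 × Category C = 1050-1260 days.

1050-1260 days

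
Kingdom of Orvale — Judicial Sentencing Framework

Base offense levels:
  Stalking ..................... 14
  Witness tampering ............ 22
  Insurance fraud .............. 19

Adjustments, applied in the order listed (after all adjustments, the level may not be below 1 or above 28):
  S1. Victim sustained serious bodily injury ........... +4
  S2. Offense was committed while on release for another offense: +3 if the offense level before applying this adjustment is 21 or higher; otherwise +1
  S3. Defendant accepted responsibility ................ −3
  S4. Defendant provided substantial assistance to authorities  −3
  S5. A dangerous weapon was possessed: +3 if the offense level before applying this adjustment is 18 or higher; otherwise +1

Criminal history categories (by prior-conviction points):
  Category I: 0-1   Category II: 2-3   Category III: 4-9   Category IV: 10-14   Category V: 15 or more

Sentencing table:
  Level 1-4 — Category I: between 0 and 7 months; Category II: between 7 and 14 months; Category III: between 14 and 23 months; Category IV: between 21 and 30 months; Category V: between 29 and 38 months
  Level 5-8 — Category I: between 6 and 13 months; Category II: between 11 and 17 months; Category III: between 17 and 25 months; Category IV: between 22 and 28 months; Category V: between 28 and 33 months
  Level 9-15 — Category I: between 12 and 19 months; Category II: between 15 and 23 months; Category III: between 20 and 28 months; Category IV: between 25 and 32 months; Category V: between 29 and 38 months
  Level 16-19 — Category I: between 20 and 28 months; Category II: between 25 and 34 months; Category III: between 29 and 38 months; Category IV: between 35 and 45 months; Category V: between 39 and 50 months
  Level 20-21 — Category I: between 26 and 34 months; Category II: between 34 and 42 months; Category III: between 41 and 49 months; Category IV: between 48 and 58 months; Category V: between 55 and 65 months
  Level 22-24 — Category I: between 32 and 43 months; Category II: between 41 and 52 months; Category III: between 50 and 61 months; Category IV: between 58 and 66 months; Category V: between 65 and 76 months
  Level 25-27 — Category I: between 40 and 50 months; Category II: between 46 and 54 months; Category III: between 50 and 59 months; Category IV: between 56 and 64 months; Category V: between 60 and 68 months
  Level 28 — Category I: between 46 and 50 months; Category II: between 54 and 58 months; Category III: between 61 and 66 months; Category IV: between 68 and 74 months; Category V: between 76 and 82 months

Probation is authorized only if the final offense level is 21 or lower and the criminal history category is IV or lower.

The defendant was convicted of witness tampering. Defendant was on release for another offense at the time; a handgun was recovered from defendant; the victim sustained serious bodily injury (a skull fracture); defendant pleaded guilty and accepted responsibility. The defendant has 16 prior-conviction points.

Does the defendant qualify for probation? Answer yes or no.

Base offense level for witness tampering: 22.
S1 applies: 22 + 4 = 26.
S2 applies (level before this adjustment is 26 ≥ 21, so +3): 26 + 3 = 29.
S3 applies: 29 − 3 = 26.
S4 does not apply.
S5 applies (level before this adjustment is 26 ≥ 18, so +3): 26 + 3 = 29.
Level 29 exceeds the maximum of 28; capped at 28.
Final offense level: 28.
Criminal history: 16 prior points → Category V (15+).
Level 28 falls in the 28 band.
Grid: Level 28 × Category V = 76-82 months.
Probation check: level 28 > 21 and category V > IV → not eligible.

No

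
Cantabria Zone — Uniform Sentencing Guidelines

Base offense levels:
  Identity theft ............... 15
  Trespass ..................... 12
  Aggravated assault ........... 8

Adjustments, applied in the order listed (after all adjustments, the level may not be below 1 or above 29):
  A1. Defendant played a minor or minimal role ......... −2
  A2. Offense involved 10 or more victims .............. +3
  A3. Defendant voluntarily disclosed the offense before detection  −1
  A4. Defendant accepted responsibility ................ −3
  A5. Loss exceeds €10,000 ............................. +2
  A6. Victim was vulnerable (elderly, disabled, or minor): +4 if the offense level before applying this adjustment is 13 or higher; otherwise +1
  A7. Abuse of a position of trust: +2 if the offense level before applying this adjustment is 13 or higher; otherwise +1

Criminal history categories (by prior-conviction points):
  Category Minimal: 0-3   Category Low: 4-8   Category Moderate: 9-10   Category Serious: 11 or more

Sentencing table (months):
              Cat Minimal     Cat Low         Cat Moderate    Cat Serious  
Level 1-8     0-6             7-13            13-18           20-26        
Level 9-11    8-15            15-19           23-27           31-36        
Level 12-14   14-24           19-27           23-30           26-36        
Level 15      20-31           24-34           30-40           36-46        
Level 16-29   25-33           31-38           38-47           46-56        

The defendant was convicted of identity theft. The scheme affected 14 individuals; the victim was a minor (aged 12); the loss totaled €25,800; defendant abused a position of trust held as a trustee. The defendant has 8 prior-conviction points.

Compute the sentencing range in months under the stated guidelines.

31-38 months

Base offense level for identity theft: 15.
A1 does not apply.
A2 applies: 15 + 3 = 18.
A3 does not apply.
A5 applies: 18 + 2 = 20.
A6 applies (level before this adjustment is 20 ≥ 13, so +4): 20 + 4 = 24.
A7 applies (level before this adjustment is 24 ≥ 13, so +2): 24 + 2 = 26.
Final offense level: 26.
Criminal history: 8 prior points → Category Low (4-8).
Level 26 falls in the 16-29 band.
Grid: Level 16-29 × Category Low = 31-38 months.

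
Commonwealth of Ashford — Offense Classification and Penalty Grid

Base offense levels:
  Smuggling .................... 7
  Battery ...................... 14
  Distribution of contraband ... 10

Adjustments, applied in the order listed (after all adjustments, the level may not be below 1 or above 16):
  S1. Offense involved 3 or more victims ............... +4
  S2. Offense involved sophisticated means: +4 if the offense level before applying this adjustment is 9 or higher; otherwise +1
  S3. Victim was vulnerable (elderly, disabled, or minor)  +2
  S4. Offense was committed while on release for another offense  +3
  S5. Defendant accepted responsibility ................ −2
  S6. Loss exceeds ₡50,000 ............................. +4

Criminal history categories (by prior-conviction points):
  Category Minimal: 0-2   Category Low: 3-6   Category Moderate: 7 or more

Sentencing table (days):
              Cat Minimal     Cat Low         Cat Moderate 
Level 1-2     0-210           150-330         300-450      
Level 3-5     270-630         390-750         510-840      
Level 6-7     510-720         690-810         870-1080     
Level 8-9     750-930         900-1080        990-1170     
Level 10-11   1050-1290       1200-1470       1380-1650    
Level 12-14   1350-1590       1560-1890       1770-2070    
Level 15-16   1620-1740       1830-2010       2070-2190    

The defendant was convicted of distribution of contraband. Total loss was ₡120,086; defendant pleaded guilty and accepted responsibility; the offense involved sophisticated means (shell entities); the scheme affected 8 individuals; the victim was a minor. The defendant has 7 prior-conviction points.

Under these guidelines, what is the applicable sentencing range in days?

Base offense level for distribution of contraband: 10.
S1 applies: 10 + 4 = 14.
S2 applies (level before this adjustment is 14 ≥ 9, so +4): 14 + 4 = 18.
S3 applies: 18 + 2 = 20.
S5 applies: 20 − 2 = 18.
S6 applies: 18 + 4 = 22.
Level 22 exceeds the maximum of 16; capped at 16.
Final offense level: 16.
Criminal history: 7 prior points → Category Moderate (7+).
Level 16 falls in the 15-16 band.
Grid: Level 15-16 × Category Moderate = 2070-2190 days.

2070-2190 days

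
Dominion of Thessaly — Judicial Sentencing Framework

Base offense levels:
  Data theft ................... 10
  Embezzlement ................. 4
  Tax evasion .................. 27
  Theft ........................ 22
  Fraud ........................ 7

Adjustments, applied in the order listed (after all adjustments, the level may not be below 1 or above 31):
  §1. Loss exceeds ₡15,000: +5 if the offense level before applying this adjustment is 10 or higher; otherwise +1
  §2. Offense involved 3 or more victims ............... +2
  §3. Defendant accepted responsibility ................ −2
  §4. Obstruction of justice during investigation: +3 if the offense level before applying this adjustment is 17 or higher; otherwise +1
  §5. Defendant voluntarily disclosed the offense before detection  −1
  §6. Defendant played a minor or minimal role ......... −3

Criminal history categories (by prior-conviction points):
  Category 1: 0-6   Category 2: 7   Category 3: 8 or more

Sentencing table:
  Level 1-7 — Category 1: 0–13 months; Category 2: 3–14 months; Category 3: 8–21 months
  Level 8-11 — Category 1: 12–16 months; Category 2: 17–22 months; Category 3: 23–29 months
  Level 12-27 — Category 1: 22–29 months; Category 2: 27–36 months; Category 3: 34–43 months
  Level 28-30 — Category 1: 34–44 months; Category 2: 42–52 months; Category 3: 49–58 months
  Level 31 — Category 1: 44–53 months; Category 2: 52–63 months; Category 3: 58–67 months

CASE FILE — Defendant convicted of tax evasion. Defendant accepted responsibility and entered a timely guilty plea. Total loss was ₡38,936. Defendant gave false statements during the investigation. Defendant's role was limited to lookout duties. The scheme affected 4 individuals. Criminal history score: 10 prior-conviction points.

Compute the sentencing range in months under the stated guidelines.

Base offense level for tax evasion: 27.
§1 applies (level before this adjustment is 27 ≥ 10, so +5): 27 + 5 = 32.
§2 applies: 32 + 2 = 34.
§3 applies: 34 − 2 = 32.
§4 applies (level before this adjustment is 32 ≥ 17, so +3): 32 + 3 = 35.
§6 applies: 35 − 3 = 32.
Level 32 exceeds the maximum of 31; capped at 31.
Final offense level: 31.
Criminal history: 10 prior points → Category 3 (8+).
Level 31 falls in the 31 band.
Grid: Level 31 × Category 3 = 58-67 months.

58-67 months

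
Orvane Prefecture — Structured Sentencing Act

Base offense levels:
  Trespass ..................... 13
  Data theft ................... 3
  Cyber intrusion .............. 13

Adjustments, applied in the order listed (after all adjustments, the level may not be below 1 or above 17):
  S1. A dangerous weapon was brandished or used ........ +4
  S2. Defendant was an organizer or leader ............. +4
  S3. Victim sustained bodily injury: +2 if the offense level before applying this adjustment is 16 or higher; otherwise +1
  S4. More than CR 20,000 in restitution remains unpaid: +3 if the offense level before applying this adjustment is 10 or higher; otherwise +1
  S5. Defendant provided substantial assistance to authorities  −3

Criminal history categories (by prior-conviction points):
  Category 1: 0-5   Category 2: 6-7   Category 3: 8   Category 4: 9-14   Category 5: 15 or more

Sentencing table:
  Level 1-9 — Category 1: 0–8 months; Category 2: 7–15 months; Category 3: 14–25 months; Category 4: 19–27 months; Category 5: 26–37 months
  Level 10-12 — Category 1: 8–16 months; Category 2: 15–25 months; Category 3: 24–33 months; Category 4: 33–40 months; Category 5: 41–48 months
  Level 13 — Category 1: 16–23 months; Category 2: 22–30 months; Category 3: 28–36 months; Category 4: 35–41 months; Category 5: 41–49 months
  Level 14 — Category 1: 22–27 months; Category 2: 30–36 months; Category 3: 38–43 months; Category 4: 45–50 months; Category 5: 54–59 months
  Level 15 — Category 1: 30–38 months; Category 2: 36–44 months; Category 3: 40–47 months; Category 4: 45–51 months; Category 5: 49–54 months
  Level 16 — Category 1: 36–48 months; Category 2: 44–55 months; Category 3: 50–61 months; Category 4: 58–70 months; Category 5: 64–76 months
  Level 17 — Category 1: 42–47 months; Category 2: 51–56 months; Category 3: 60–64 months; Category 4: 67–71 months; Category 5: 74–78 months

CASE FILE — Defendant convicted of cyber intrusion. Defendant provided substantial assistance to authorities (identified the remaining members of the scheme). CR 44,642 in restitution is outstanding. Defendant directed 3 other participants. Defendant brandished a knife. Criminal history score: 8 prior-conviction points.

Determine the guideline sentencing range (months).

60-64 months

Base offense level for cyber intrusion: 13.
S1 applies: 13 + 4 = 17.
S2 applies: 17 + 4 = 21.
S3 does not apply.
S4 applies (level before this adjustment is 21 ≥ 10, so +3): 21 + 3 = 24.
S5 applies: 24 − 3 = 21.
Level 21 exceeds the maximum of 17; capped at 17.
Final offense level: 17.
Criminal history: 8 prior points → Category 3 (8).
Level 17 falls in the 17 band.
Grid: Level 17 × Category 3 = 60-64 months.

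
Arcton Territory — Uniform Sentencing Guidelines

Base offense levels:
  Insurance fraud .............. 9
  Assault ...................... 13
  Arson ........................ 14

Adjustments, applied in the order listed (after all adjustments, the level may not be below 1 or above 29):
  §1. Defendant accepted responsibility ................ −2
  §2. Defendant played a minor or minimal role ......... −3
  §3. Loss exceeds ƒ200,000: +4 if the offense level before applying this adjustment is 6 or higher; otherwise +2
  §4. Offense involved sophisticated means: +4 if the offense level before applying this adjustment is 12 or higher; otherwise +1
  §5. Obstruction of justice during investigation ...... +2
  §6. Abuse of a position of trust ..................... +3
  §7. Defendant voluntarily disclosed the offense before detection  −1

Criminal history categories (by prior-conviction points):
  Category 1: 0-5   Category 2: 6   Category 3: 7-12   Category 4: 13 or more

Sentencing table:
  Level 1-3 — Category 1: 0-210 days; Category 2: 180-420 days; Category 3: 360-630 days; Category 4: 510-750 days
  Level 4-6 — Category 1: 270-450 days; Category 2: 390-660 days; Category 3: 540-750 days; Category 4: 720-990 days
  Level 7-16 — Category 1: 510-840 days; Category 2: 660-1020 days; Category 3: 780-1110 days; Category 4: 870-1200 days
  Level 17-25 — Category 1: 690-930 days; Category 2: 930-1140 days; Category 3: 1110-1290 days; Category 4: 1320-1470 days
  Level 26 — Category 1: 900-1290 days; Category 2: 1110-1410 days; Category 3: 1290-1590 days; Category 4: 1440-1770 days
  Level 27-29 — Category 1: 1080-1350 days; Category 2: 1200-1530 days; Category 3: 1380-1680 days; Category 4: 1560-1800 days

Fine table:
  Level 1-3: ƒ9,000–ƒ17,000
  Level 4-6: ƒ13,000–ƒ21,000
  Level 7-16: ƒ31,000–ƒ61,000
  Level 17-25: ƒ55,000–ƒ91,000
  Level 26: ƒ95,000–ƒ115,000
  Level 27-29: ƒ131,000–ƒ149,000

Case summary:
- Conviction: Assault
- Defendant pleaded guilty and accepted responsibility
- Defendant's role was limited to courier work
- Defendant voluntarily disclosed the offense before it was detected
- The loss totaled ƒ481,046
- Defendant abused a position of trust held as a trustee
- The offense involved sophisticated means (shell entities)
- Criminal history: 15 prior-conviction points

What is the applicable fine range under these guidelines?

Base offense level for assault: 13.
§1 applies: 13 − 2 = 11.
§2 applies: 11 − 3 = 8.
§3 applies (level before this adjustment is 8 ≥ 6, so +4): 8 + 4 = 12.
§4 applies (level before this adjustment is 12 ≥ 12, so +4): 12 + 4 = 16.
§5 does not apply.
§6 applies: 16 + 3 = 19.
§7 applies: 19 − 1 = 18.
Final offense level: 18.
Level 18 falls in the 17-25 band.
Fine table: Level 17-25 → ƒ55,000–ƒ91,000.

ƒ55,000–ƒ91,000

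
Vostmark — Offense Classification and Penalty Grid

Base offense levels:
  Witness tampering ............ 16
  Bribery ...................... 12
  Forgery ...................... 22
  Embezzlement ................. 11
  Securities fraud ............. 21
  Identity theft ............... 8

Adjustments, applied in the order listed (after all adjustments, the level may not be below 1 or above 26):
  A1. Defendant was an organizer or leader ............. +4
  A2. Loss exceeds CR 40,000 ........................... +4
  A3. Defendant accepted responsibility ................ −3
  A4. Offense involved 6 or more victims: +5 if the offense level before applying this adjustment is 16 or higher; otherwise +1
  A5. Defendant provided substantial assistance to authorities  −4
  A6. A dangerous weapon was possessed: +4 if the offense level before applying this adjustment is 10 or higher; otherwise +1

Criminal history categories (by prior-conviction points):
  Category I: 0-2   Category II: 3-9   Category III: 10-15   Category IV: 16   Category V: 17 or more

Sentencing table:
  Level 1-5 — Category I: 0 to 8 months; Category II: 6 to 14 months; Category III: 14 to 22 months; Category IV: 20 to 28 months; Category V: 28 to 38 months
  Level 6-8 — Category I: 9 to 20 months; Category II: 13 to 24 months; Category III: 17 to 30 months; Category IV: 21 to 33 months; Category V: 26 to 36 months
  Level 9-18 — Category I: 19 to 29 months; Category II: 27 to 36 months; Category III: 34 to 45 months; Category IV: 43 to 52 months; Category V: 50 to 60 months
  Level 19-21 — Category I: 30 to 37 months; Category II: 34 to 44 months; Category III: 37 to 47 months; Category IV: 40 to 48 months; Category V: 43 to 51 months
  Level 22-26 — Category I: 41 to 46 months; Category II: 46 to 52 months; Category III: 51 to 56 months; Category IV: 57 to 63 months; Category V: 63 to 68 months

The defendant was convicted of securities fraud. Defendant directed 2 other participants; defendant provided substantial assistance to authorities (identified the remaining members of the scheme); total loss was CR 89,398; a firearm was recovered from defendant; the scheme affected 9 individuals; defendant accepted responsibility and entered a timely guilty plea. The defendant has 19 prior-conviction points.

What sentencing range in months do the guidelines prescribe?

63-68 months

Base offense level for securities fraud: 21.
A1 applies: 21 + 4 = 25.
A2 applies: 25 + 4 = 29.
A3 applies: 29 − 3 = 26.
A4 applies (level before this adjustment is 26 ≥ 16, so +5): 26 + 5 = 31.
A5 applies: 31 − 4 = 27.
A6 applies (level before this adjustment is 27 ≥ 10, so +4): 27 + 4 = 31.
Level 31 exceeds the maximum of 26; capped at 26.
Final offense level: 26.
Criminal history: 19 prior points → Category V (17+).
Level 26 falls in the 22-26 band.
Grid: Level 22-26 × Category V = 63-68 months.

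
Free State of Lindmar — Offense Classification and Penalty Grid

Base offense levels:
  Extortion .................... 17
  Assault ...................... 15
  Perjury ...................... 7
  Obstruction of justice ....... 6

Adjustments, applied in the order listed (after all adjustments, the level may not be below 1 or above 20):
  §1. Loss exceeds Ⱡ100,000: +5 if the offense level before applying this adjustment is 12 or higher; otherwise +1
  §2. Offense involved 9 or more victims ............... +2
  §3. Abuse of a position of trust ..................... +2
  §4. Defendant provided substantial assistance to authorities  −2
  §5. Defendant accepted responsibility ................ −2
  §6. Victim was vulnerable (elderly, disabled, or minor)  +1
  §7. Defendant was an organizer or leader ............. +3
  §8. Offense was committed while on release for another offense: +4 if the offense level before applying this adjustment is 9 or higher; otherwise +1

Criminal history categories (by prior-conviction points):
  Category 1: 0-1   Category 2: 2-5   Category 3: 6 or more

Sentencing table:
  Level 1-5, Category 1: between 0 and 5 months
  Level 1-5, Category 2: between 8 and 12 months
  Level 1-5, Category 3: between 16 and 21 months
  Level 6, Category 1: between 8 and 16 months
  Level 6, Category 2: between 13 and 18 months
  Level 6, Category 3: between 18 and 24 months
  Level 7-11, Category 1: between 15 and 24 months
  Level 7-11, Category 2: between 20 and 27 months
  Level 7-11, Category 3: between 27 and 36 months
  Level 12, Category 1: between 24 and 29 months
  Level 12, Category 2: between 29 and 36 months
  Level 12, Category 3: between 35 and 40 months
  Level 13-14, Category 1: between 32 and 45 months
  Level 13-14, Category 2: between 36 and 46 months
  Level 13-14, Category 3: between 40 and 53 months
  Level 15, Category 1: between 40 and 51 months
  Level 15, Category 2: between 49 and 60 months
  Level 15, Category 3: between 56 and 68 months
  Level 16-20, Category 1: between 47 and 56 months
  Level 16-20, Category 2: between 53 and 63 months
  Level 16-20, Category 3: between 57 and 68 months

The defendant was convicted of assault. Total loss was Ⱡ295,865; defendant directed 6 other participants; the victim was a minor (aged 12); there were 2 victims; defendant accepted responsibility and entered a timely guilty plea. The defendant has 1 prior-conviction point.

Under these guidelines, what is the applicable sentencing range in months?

47-56 months

Base offense level for assault: 15.
§1 applies (level before this adjustment is 15 ≥ 12, so +5): 15 + 5 = 20.
§3 does not apply.
§4 does not apply.
§5 applies: 20 − 2 = 18.
§6 applies: 18 + 1 = 19.
§7 applies: 19 + 3 = 22.
§8 does not apply.
Level 22 exceeds the maximum of 20; capped at 20.
Final offense level: 20.
Criminal history: 1 prior point → Category 1 (0-1).
Level 20 falls in the 16-20 band.
Grid: Level 16-20 × Category 1 = 47-56 months.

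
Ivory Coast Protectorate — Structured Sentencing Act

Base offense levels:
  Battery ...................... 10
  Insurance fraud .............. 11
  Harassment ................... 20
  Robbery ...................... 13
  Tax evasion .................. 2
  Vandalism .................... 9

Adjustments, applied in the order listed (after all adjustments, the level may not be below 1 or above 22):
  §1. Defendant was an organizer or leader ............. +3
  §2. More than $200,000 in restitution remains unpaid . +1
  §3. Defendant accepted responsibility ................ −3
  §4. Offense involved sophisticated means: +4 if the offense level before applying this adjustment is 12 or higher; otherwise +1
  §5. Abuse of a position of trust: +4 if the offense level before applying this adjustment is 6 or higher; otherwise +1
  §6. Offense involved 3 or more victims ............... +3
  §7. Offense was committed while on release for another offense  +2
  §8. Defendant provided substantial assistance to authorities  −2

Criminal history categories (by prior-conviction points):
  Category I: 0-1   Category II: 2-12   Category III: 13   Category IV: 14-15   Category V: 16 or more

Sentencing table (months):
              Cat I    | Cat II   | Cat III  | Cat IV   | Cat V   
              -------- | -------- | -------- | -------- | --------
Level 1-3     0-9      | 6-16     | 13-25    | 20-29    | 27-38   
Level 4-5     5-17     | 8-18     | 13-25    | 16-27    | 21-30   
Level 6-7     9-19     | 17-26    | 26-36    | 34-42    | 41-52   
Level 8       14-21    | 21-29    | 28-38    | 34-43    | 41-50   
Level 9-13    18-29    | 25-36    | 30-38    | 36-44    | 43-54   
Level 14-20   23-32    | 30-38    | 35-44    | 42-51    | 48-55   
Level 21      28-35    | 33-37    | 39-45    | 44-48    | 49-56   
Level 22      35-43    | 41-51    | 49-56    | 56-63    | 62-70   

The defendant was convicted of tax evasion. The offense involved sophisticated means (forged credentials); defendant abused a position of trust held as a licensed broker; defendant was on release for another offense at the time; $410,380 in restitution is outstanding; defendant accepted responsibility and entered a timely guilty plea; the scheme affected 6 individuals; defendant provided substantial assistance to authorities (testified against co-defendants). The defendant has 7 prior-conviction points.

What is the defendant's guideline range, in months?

Base offense level for tax evasion: 2.
§2 applies: 2 + 1 = 3.
§3 applies: 3 − 3 = 0.
§4 applies (level before this adjustment is 0 < 12, so +1): 0 + 1 = 1.
§5 applies (level before this adjustment is 1 < 6, so +1): 1 + 1 = 2.
§6 applies: 2 + 3 = 5.
§7 applies: 5 + 2 = 7.
§8 applies: 7 − 2 = 5.
Final offense level: 5.
Criminal history: 7 prior points → Category II (2-12).
Level 5 falls in the 4-5 band.
Grid: Level 4-5 × Category II = 8-18 months.

8-18 months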